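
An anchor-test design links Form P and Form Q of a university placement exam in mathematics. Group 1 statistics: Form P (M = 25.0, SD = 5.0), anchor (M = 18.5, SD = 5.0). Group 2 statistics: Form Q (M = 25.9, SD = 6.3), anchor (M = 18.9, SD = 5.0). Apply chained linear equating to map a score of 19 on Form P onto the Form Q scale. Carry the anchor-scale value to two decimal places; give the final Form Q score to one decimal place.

17.8

Form P → anchor (Group 1): v = (5.0/5.0)(19 − 25.0) + 18.5 = 12.50
anchor → Form Q (Group 2): y = (6.3/5.0)(12.50 − 18.9) + 25.9 = 17.8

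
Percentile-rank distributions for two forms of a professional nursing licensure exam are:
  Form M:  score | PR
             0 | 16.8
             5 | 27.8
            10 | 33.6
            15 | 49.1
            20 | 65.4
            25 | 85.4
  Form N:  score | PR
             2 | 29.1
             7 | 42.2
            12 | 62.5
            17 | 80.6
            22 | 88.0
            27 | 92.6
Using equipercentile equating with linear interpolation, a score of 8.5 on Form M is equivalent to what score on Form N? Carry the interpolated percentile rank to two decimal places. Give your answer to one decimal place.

PR of 8.5 on Form M: 27.8 + (8.5 − 5)/(10 − 5) × (33.6 − 27.8) = 31.86
On Form N, PR 31.86 falls between score 2 (PR 29.1) and 7 (PR 42.2).
Interpolate: 2 + (31.86 − 29.1)/(42.2 − 29.1) × (7 − 2) = 3.1

3.1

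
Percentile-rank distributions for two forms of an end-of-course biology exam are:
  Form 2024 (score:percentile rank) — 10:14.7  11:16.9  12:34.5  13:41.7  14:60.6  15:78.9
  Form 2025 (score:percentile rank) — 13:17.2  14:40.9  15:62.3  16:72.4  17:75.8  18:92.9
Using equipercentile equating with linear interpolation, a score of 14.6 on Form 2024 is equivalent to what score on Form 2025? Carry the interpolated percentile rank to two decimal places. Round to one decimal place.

15.9

PR of 14.6 on Form 2024: 60.6 + (14.6 − 14)/(15 − 14) × (78.9 − 60.6) = 71.58
On Form 2025, PR 71.58 falls between score 15 (PR 62.3) and 16 (PR 72.4).
Interpolate: 15 + (71.58 − 62.3)/(72.4 − 62.3) × (16 − 15) = 15.9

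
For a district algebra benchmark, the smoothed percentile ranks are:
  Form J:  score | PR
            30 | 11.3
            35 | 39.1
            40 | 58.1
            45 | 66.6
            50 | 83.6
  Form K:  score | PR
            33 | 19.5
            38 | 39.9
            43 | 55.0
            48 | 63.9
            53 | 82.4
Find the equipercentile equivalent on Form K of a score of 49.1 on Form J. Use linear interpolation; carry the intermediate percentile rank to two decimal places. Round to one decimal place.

PR of 49.1 on Form J: 66.6 + (49.1 − 45)/(50 − 45) × (83.6 − 66.6) = 80.54
On Form K, PR 80.54 falls between score 48 (PR 63.9) and 53 (PR 82.4).
Interpolate: 48 + (80.54 − 63.9)/(82.4 − 63.9) × (53 − 48) = 52.5

52.5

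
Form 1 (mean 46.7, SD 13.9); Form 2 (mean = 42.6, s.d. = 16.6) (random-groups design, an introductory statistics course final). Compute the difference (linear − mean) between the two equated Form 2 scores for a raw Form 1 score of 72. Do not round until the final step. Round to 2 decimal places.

Mean-equated: 72 + (42.6 − 46.7) = 67.90
Linear-equated: (16.6/13.9)(72 − 46.7) + 42.6 = 72.814
Difference = 72.814 − 67.90 = 4.91

4.91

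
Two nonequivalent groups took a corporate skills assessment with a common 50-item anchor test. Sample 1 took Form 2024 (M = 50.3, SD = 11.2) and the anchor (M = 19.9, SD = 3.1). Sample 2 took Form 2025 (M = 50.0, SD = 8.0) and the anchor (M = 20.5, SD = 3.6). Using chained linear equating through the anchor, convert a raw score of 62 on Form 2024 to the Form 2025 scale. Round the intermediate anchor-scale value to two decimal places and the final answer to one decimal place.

55.9

Form 2024 → anchor (Sample 1): v = (3.1/11.2)(62 − 50.3) + 19.9 = 23.14
anchor → Form 2025 (Sample 2): y = (8.0/3.6)(23.14 − 20.5) + 50.0 = 55.9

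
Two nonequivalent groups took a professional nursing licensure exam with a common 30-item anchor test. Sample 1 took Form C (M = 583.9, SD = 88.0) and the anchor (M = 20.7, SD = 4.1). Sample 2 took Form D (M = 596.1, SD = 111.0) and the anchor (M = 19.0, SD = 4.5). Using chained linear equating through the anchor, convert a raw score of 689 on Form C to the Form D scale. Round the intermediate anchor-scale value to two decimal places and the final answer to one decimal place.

Form C → anchor (Sample 1): v = (4.1/88.0)(689 − 583.9) + 20.7 = 25.60
anchor → Form D (Sample 2): y = (111.0/4.5)(25.60 − 19.0) + 596.1 = 758.9

758.9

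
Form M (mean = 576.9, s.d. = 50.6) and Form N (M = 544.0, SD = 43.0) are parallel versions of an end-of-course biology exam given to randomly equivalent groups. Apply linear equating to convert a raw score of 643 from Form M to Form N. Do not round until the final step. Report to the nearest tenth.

600.2

Linear equating: y = (SD_Y/SD_X)(x − M_X) + M_Y
y = (43.0/50.6)(643 − 576.9) + 544.0
y = 0.849802 × 66.1 + 544.0 = 56.1719 + 544.0 = 600.2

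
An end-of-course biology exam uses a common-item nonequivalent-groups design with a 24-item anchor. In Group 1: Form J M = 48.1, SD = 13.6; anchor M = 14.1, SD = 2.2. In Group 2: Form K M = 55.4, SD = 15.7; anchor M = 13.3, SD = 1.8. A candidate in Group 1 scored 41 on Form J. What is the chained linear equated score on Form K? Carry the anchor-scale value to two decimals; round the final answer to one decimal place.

52.3

Form J → anchor (Group 1): v = (2.2/13.6)(41 − 48.1) + 14.1 = 12.95
anchor → Form K (Group 2): y = (15.7/1.8)(12.95 − 13.3) + 55.4 = 52.3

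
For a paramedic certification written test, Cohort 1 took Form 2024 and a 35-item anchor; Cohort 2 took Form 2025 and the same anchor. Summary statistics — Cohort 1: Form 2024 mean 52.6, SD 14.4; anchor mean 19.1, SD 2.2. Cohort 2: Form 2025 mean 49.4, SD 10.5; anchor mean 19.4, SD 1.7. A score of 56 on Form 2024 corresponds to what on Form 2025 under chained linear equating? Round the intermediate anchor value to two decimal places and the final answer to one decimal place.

Form 2024 → anchor (Cohort 1): v = (2.2/14.4)(56 − 52.6) + 19.1 = 19.62
anchor → Form 2025 (Cohort 2): y = (10.5/1.7)(19.62 − 19.4) + 49.4 = 50.8

50.8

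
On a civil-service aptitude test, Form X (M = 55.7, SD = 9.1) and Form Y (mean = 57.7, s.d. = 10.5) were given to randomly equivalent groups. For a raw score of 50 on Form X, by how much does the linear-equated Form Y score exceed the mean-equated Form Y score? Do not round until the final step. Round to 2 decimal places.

-0.88

Mean-equated: 50 + (57.7 − 55.7) = 52.00
Linear-equated: (10.5/9.1)(50 − 55.7) + 57.7 = 51.123
Difference = 51.123 − 52.00 = -0.88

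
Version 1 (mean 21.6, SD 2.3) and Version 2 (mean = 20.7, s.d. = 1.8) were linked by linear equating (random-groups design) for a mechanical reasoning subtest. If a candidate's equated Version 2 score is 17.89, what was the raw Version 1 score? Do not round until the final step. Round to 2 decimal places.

Invert y = (SD_Y/SD_X)(x − M_X) + M_Y:
x = (SD_X/SD_Y)(y − M_Y) + M_X = (2.3/1.8)(17.89 − 20.7) + 21.6
x = 1.277778 × -2.810 + 21.6 = 18.01

18.01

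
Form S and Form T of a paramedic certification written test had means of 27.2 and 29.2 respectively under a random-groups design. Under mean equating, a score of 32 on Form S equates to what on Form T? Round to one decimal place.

34.0

Mean equating: y = x + (M_Y − M_X) = 32 + (29.2 − 27.2) = 34.0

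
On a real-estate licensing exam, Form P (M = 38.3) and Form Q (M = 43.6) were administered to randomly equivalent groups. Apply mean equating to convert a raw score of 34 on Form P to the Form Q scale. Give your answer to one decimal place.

39.3

Mean equating: y = x + (M_Y − M_X) = 34 + (43.6 − 38.3) = 39.3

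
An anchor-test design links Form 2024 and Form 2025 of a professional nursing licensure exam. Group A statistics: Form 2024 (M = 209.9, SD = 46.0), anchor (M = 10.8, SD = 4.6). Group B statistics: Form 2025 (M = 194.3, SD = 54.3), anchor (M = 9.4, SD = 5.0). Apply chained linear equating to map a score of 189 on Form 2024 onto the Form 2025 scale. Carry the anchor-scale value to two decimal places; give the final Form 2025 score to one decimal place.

186.8

Form 2024 → anchor (Group A): v = (4.6/46.0)(189 − 209.9) + 10.8 = 8.71
anchor → Form 2025 (Group B): y = (54.3/5.0)(8.71 − 9.4) + 194.3 = 186.8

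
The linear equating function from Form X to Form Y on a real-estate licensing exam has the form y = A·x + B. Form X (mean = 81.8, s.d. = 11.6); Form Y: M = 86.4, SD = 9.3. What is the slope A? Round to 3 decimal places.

0.802

A = SD_Y / SD_X = 9.3 / 11.6 = 0.802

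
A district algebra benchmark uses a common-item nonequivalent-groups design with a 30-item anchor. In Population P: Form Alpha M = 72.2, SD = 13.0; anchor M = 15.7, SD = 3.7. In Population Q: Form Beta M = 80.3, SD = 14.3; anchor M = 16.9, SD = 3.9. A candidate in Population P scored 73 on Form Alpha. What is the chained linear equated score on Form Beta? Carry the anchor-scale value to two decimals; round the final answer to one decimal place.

76.7

Form Alpha → anchor (Population P): v = (3.7/13.0)(73 − 72.2) + 15.7 = 15.93
anchor → Form Beta (Population Q): y = (14.3/3.9)(15.93 − 16.9) + 80.3 = 76.7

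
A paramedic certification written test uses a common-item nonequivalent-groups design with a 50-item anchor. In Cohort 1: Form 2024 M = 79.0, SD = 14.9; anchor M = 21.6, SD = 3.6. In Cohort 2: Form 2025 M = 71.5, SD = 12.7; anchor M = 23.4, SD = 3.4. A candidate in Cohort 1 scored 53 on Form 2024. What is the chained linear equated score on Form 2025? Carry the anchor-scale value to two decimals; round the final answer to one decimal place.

41.3

Form 2024 → anchor (Cohort 1): v = (3.6/14.9)(53 − 79.0) + 21.6 = 15.32
anchor → Form 2025 (Cohort 2): y = (12.7/3.4)(15.32 − 23.4) + 71.5 = 41.3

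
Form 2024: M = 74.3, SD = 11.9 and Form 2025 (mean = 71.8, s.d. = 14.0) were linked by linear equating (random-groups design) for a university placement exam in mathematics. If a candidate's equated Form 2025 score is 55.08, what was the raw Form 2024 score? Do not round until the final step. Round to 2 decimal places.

Invert y = (SD_Y/SD_X)(x − M_X) + M_Y:
x = (SD_X/SD_Y)(y − M_Y) + M_X = (11.9/14.0)(55.08 − 71.8) + 74.3
x = 0.850000 × -16.720 + 74.3 = 60.09

60.09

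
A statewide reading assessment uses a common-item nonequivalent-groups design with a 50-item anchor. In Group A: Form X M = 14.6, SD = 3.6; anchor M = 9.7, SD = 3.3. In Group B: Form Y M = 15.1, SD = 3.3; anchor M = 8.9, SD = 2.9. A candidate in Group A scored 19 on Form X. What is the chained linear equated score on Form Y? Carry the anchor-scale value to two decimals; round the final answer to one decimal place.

Form X → anchor (Group A): v = (3.3/3.6)(19 − 14.6) + 9.7 = 13.73
anchor → Form Y (Group B): y = (3.3/2.9)(13.73 − 8.9) + 15.1 = 20.6

20.6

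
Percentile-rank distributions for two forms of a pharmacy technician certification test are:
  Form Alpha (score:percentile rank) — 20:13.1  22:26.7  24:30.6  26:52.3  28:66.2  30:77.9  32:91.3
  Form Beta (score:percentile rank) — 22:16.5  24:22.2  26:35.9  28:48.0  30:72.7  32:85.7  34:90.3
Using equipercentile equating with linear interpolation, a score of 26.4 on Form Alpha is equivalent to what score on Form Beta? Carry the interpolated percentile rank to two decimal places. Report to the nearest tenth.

28.6

PR of 26.4 on Form Alpha: 52.3 + (26.4 − 26)/(28 − 26) × (66.2 − 52.3) = 55.08
On Form Beta, PR 55.08 falls between score 28 (PR 48.0) and 30 (PR 72.7).
Interpolate: 28 + (55.08 − 48.0)/(72.7 − 48.0) × (30 − 28) = 28.6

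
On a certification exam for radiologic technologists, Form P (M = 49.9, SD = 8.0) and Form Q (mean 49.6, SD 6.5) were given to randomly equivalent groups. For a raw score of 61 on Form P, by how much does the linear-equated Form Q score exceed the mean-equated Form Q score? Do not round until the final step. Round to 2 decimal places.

Mean-equated: 61 + (49.6 − 49.9) = 60.70
Linear-equated: (6.5/8.0)(61 − 49.9) + 49.6 = 58.619
Difference = 58.619 − 60.70 = -2.08

-2.08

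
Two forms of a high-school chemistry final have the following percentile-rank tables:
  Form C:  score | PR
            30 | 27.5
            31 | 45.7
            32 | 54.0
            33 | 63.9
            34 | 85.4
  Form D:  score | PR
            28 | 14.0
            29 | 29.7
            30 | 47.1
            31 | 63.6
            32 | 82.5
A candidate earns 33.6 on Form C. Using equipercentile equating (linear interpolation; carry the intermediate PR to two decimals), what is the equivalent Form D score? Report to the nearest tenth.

PR of 33.6 on Form C: 63.9 + (33.6 − 33)/(34 − 33) × (85.4 − 63.9) = 76.80
On Form D, PR 76.80 falls between score 31 (PR 63.6) and 32 (PR 82.5).
Interpolate: 31 + (76.80 − 63.6)/(82.5 − 63.6) × (32 − 31) = 31.7

31.7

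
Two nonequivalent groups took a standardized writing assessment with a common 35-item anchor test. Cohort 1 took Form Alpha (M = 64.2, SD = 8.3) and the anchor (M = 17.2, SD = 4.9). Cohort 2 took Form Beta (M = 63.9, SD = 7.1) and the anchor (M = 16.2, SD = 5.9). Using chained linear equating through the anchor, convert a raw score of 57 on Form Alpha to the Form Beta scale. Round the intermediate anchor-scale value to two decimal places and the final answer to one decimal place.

60.0

Form Alpha → anchor (Cohort 1): v = (4.9/8.3)(57 − 64.2) + 17.2 = 12.95
anchor → Form Beta (Cohort 2): y = (7.1/5.9)(12.95 − 16.2) + 63.9 = 60.0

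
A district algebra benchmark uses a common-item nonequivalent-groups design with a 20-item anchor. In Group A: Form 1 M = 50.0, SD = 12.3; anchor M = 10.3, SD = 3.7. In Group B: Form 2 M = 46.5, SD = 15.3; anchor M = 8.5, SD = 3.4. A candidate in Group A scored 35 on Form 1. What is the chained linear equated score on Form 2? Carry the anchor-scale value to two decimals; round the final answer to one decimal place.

34.3

Form 1 → anchor (Group A): v = (3.7/12.3)(35 − 50.0) + 10.3 = 5.79
anchor → Form 2 (Group B): y = (15.3/3.4)(5.79 − 8.5) + 46.5 = 34.3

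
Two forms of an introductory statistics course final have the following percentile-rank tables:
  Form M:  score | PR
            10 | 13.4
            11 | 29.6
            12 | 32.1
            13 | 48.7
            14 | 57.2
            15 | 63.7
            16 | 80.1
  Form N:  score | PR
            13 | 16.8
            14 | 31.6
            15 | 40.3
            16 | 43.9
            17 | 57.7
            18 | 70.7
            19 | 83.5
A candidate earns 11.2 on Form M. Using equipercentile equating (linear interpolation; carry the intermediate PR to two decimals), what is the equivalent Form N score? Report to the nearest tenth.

PR of 11.2 on Form M: 29.6 + (11.2 − 11)/(12 − 11) × (32.1 − 29.6) = 30.10
On Form N, PR 30.10 falls between score 13 (PR 16.8) and 14 (PR 31.6).
Interpolate: 13 + (30.10 − 16.8)/(31.6 − 16.8) × (14 − 13) = 13.9

13.9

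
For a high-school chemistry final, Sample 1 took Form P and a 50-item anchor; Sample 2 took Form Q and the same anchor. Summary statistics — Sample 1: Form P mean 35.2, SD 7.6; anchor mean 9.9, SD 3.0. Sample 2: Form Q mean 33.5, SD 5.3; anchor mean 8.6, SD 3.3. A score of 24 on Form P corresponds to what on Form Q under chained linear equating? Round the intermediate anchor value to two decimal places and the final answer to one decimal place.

Form P → anchor (Sample 1): v = (3.0/7.6)(24 − 35.2) + 9.9 = 5.48
anchor → Form Q (Sample 2): y = (5.3/3.3)(5.48 − 8.6) + 33.5 = 28.5

28.5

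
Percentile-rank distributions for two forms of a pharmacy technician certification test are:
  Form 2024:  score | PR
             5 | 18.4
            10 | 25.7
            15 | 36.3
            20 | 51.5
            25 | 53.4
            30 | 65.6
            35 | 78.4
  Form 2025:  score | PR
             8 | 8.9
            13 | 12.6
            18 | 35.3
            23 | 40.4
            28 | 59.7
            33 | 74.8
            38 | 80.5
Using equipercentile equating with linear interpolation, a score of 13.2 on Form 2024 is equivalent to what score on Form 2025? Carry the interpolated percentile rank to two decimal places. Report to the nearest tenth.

PR of 13.2 on Form 2024: 25.7 + (13.2 − 10)/(15 − 10) × (36.3 − 25.7) = 32.48
On Form 2025, PR 32.48 falls between score 13 (PR 12.6) and 18 (PR 35.3).
Interpolate: 13 + (32.48 − 12.6)/(35.3 − 12.6) × (18 − 13) = 17.4

17.4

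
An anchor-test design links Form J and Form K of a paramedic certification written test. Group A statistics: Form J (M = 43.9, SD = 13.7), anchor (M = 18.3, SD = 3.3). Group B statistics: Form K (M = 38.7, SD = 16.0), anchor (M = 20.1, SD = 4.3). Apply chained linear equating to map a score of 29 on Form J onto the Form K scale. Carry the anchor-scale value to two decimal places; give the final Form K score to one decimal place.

Form J → anchor (Group A): v = (3.3/13.7)(29 − 43.9) + 18.3 = 14.71
anchor → Form K (Group B): y = (16.0/4.3)(14.71 − 20.1) + 38.7 = 18.6

18.6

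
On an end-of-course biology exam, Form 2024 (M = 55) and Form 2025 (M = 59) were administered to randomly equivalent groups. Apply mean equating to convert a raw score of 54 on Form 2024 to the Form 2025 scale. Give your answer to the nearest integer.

Mean equating: y = x + (M_Y − M_X) = 54 + (59 − 55) = 58

58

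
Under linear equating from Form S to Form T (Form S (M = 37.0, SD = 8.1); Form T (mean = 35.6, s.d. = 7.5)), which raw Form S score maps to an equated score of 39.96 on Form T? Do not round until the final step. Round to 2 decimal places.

Invert y = (SD_Y/SD_X)(x − M_X) + M_Y:
x = (SD_X/SD_Y)(y − M_Y) + M_X = (8.1/7.5)(39.96 − 35.6) + 37.0
x = 1.080000 × 4.360 + 37.0 = 41.71

41.71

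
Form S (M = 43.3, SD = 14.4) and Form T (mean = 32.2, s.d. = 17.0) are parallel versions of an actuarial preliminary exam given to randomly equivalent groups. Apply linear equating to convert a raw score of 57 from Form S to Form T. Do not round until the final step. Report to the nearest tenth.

Linear equating: y = (SD_Y/SD_X)(x − M_X) + M_Y
y = (17.0/14.4)(57 − 43.3) + 32.2
y = 1.180556 × 13.7 + 32.2 = 16.1736 + 32.2 = 48.4

48.4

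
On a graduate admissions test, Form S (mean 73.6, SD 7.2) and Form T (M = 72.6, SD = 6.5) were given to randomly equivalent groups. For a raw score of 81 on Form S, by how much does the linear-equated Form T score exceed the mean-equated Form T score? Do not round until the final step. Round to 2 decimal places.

-0.72

Mean-equated: 81 + (72.6 − 73.6) = 80.00
Linear-equated: (6.5/7.2)(81 − 73.6) + 72.6 = 79.281
Difference = 79.281 − 80.00 = -0.72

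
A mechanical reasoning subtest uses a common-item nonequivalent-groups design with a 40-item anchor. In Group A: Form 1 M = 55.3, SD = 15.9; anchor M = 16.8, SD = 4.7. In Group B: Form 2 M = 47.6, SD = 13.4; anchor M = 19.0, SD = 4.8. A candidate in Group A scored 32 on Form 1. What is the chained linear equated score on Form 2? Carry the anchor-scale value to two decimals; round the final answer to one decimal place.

Form 1 → anchor (Group A): v = (4.7/15.9)(32 − 55.3) + 16.8 = 9.91
anchor → Form 2 (Group B): y = (13.4/4.8)(9.91 − 19.0) + 47.6 = 22.2

22.2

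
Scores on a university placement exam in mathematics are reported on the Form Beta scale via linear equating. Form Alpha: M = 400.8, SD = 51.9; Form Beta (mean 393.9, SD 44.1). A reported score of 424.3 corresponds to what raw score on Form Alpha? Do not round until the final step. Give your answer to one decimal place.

436.6

Invert y = (SD_Y/SD_X)(x − M_X) + M_Y:
x = (SD_X/SD_Y)(y − M_Y) + M_X = (51.9/44.1)(424.3 − 393.9) + 400.8
x = 1.176871 × 30.400 + 400.8 = 436.6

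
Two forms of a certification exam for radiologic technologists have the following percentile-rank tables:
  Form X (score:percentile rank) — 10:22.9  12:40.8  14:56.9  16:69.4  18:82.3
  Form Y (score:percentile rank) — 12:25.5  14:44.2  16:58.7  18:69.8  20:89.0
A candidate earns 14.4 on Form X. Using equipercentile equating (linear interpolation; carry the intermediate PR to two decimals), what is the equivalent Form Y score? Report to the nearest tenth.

PR of 14.4 on Form X: 56.9 + (14.4 − 14)/(16 − 14) × (69.4 − 56.9) = 59.40
On Form Y, PR 59.40 falls between score 16 (PR 58.7) and 18 (PR 69.8).
Interpolate: 16 + (59.40 − 58.7)/(69.8 − 58.7) × (18 − 16) = 16.1

16.1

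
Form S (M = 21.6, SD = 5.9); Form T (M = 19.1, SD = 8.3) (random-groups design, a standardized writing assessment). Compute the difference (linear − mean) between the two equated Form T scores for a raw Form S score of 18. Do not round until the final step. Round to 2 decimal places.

-1.46

Mean-equated: 18 + (19.1 − 21.6) = 15.50
Linear-equated: (8.3/5.9)(18 − 21.6) + 19.1 = 14.036
Difference = 14.036 − 15.50 = -1.46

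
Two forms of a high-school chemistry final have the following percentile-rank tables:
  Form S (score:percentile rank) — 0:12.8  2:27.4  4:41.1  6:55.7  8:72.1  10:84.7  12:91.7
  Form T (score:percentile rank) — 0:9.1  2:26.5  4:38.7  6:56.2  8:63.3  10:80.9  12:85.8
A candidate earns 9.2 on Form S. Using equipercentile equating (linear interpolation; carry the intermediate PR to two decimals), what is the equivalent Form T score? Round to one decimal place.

9.9

PR of 9.2 on Form S: 72.1 + (9.2 − 8)/(10 − 8) × (84.7 − 72.1) = 79.66
On Form T, PR 79.66 falls between score 8 (PR 63.3) and 10 (PR 80.9).
Interpolate: 8 + (79.66 − 63.3)/(80.9 − 63.3) × (10 − 8) = 9.9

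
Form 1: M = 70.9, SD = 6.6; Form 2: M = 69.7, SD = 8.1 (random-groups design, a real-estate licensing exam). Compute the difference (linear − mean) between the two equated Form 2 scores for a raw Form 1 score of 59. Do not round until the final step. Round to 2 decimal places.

Mean-equated: 59 + (69.7 − 70.9) = 57.80
Linear-equated: (8.1/6.6)(59 − 70.9) + 69.7 = 55.095
Difference = 55.095 − 57.80 = -2.70

-2.70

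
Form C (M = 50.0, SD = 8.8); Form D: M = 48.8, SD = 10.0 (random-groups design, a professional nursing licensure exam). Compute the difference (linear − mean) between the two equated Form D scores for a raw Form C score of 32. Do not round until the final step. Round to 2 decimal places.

Mean-equated: 32 + (48.8 − 50.0) = 30.80
Linear-equated: (10.0/8.8)(32 − 50.0) + 48.8 = 28.345
Difference = 28.345 − 30.80 = -2.45

-2.45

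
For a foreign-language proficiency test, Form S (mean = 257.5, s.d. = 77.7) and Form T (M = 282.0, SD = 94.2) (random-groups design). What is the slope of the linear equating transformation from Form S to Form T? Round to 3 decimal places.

1.212

A = SD_Y / SD_X = 94.2 / 77.7 = 1.212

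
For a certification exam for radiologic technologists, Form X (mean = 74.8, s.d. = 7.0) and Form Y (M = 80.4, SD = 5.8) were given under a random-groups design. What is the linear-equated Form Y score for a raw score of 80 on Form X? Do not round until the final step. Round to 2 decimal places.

84.71

Linear equating: y = (SD_Y/SD_X)(x − M_X) + M_Y
y = (5.8/7.0)(80 − 74.8) + 80.4
y = 0.828571 × 5.2 + 80.4 = 4.3086 + 80.4 = 84.71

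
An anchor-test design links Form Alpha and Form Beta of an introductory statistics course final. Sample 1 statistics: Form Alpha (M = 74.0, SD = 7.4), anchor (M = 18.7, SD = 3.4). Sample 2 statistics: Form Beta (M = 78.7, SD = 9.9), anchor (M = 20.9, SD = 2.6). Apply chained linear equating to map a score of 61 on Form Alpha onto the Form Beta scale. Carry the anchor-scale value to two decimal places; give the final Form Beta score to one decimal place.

47.6

Form Alpha → anchor (Sample 1): v = (3.4/7.4)(61 − 74.0) + 18.7 = 12.73
anchor → Form Beta (Sample 2): y = (9.9/2.6)(12.73 − 20.9) + 78.7 = 47.6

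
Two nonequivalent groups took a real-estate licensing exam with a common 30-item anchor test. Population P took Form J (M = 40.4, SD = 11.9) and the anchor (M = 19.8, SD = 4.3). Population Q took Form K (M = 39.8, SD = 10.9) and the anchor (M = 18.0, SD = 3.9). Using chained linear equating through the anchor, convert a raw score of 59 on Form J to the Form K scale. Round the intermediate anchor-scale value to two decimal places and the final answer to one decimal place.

Form J → anchor (Population P): v = (4.3/11.9)(59 − 40.4) + 19.8 = 26.52
anchor → Form K (Population Q): y = (10.9/3.9)(26.52 − 18.0) + 39.8 = 63.6

63.6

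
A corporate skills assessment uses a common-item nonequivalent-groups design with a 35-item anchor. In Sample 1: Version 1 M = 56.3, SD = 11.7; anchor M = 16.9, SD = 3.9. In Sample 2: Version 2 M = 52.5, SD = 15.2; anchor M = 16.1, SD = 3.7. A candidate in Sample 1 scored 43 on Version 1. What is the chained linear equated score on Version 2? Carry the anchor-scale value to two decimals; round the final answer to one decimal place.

Version 1 → anchor (Sample 1): v = (3.9/11.7)(43 − 56.3) + 16.9 = 12.47
anchor → Version 2 (Sample 2): y = (15.2/3.7)(12.47 − 16.1) + 52.5 = 37.6

37.6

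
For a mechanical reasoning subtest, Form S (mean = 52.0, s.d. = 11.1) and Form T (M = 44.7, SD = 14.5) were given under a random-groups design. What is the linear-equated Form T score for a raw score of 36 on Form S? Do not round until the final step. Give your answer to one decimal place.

Linear equating: y = (SD_Y/SD_X)(x − M_X) + M_Y
y = (14.5/11.1)(36 − 52.0) + 44.7
y = 1.306306 × -16.0 + 44.7 = -20.9009 + 44.7 = 23.8

23.8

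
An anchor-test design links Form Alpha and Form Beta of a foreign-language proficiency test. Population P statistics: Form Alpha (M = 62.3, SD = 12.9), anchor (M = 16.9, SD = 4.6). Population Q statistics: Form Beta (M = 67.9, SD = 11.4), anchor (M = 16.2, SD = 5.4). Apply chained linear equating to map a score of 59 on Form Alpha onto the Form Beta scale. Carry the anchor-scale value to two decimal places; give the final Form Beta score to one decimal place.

66.9

Form Alpha → anchor (Population P): v = (4.6/12.9)(59 − 62.3) + 16.9 = 15.72
anchor → Form Beta (Population Q): y = (11.4/5.4)(15.72 − 16.2) + 67.9 = 66.9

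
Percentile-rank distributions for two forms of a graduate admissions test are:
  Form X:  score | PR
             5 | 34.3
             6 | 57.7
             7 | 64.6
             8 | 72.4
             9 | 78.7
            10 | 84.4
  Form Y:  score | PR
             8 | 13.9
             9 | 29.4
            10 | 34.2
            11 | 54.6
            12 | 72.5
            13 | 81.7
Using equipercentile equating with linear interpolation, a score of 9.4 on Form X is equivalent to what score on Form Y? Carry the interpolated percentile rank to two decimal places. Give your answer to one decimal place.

PR of 9.4 on Form X: 78.7 + (9.4 − 9)/(10 − 9) × (84.4 − 78.7) = 80.98
On Form Y, PR 80.98 falls between score 12 (PR 72.5) and 13 (PR 81.7).
Interpolate: 12 + (80.98 − 72.5)/(81.7 − 72.5) × (13 − 12) = 12.9

12.9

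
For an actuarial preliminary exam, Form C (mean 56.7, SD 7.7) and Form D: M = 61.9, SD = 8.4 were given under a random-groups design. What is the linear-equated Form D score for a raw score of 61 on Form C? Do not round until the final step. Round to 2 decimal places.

Linear equating: y = (SD_Y/SD_X)(x − M_X) + M_Y
y = (8.4/7.7)(61 − 56.7) + 61.9
y = 1.090909 × 4.3 + 61.9 = 4.6909 + 61.9 = 66.59

66.59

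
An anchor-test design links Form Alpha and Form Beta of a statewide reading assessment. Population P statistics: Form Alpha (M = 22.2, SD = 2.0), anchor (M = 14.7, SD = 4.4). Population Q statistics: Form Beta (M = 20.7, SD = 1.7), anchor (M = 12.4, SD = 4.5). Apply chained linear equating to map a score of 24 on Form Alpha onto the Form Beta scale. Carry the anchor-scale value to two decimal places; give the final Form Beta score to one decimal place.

23.1

Form Alpha → anchor (Population P): v = (4.4/2.0)(24 − 22.2) + 14.7 = 18.66
anchor → Form Beta (Population Q): y = (1.7/4.5)(18.66 − 12.4) + 20.7 = 23.1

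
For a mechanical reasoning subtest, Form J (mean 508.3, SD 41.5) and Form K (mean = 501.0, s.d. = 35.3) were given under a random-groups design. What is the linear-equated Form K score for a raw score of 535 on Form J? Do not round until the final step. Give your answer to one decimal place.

523.7

Linear equating: y = (SD_Y/SD_X)(x − M_X) + M_Y
y = (35.3/41.5)(535 − 508.3) + 501.0
y = 0.850602 × 26.7 + 501.0 = 22.7111 + 501.0 = 523.7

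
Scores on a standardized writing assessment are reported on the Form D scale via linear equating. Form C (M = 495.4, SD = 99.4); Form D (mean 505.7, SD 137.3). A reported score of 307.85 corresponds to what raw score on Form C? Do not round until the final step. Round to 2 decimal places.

Invert y = (SD_Y/SD_X)(x − M_X) + M_Y:
x = (SD_X/SD_Y)(y − M_Y) + M_X = (99.4/137.3)(307.85 − 505.7) + 495.4
x = 0.723962 × -197.850 + 495.4 = 352.16

352.16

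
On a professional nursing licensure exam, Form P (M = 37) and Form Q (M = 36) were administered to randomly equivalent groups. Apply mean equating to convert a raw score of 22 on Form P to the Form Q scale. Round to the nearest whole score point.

21

Mean equating: y = x + (M_Y − M_X) = 22 + (36 − 37) = 21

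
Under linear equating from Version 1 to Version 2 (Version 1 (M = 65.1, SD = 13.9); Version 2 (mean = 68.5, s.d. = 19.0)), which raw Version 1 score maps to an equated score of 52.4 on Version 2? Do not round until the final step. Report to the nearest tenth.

Invert y = (SD_Y/SD_X)(x − M_X) + M_Y:
x = (SD_X/SD_Y)(y − M_Y) + M_X = (13.9/19.0)(52.4 − 68.5) + 65.1
x = 0.731579 × -16.100 + 65.1 = 53.3

53.3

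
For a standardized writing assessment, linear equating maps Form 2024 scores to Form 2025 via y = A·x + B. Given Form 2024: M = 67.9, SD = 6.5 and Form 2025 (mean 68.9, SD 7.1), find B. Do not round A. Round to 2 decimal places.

-5.27

A = SD_Y / SD_X = 7.1 / 6.5 = 1.092308
B = M_Y − A·M_X = 68.9 − 1.092308 × 67.9 = -5.27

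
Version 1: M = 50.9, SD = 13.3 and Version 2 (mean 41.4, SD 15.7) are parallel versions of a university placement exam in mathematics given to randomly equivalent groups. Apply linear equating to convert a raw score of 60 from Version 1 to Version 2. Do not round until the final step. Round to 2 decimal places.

Linear equating: y = (SD_Y/SD_X)(x − M_X) + M_Y
y = (15.7/13.3)(60 − 50.9) + 41.4
y = 1.180451 × 9.1 + 41.4 = 10.7421 + 41.4 = 52.14

52.14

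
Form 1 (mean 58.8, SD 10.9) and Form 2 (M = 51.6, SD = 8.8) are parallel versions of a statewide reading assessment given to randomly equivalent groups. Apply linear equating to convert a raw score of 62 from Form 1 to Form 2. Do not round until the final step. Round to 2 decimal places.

Linear equating: y = (SD_Y/SD_X)(x − M_X) + M_Y
y = (8.8/10.9)(62 − 58.8) + 51.6
y = 0.807339 × 3.2 + 51.6 = 2.5835 + 51.6 = 54.18

54.18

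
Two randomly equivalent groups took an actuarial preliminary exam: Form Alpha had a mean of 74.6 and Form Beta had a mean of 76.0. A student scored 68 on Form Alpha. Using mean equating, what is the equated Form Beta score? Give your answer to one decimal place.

Mean equating: y = x + (M_Y − M_X) = 68 + (76.0 − 74.6) = 69.4

69.4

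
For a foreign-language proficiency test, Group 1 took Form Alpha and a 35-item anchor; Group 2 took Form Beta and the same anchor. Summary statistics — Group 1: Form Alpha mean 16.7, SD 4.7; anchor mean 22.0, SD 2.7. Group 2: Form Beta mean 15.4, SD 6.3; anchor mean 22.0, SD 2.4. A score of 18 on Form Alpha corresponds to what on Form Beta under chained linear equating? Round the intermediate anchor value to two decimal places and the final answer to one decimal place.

Form Alpha → anchor (Group 1): v = (2.7/4.7)(18 − 16.7) + 22.0 = 22.75
anchor → Form Beta (Group 2): y = (6.3/2.4)(22.75 − 22.0) + 15.4 = 17.4

17.4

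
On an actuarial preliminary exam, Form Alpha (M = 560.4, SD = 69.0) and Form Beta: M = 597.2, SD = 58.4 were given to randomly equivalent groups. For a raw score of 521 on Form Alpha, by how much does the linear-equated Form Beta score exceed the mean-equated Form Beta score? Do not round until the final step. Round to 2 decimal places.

6.05

Mean-equated: 521 + (597.2 − 560.4) = 557.80
Linear-equated: (58.4/69.0)(521 − 560.4) + 597.2 = 563.853
Difference = 563.853 − 557.80 = 6.05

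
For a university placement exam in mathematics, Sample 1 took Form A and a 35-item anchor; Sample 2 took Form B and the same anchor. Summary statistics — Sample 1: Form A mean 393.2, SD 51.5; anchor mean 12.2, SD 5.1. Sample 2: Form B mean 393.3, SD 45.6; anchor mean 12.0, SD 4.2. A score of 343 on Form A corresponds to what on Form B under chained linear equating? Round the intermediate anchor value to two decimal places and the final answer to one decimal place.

341.5

Form A → anchor (Sample 1): v = (5.1/51.5)(343 − 393.2) + 12.2 = 7.23
anchor → Form B (Sample 2): y = (45.6/4.2)(7.23 − 12.0) + 393.3 = 341.5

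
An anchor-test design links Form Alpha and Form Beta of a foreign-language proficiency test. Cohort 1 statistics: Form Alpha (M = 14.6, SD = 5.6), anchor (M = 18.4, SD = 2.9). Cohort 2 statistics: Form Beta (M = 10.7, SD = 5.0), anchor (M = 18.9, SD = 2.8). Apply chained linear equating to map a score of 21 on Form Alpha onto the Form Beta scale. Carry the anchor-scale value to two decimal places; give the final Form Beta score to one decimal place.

15.7

Form Alpha → anchor (Cohort 1): v = (2.9/5.6)(21 − 14.6) + 18.4 = 21.71
anchor → Form Beta (Cohort 2): y = (5.0/2.8)(21.71 − 18.9) + 10.7 = 15.7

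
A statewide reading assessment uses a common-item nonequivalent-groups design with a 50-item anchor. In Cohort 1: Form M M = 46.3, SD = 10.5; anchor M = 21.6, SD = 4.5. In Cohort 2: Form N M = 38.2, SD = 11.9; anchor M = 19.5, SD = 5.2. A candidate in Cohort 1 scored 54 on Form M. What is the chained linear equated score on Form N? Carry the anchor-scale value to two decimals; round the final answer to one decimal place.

50.6

Form M → anchor (Cohort 1): v = (4.5/10.5)(54 − 46.3) + 21.6 = 24.90
anchor → Form N (Cohort 2): y = (11.9/5.2)(24.90 − 19.5) + 38.2 = 50.6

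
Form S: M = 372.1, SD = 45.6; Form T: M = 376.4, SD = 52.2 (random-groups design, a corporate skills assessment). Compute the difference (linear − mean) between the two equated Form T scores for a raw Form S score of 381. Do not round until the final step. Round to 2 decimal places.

Mean-equated: 381 + (376.4 − 372.1) = 385.30
Linear-equated: (52.2/45.6)(381 − 372.1) + 376.4 = 386.588
Difference = 386.588 − 385.30 = 1.29

1.29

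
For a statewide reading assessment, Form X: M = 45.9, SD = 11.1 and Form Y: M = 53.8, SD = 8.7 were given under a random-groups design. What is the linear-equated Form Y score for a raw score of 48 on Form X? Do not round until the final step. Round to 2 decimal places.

Linear equating: y = (SD_Y/SD_X)(x − M_X) + M_Y
y = (8.7/11.1)(48 − 45.9) + 53.8
y = 0.783784 × 2.1 + 53.8 = 1.6459 + 53.8 = 55.45

55.45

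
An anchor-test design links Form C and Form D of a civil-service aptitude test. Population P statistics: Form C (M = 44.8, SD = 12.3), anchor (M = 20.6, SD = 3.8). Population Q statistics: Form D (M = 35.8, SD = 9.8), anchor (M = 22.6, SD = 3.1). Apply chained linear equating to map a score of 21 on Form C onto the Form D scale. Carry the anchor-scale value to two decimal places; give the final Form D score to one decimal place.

6.2

Form C → anchor (Population P): v = (3.8/12.3)(21 − 44.8) + 20.6 = 13.25
anchor → Form D (Population Q): y = (9.8/3.1)(13.25 − 22.6) + 35.8 = 6.2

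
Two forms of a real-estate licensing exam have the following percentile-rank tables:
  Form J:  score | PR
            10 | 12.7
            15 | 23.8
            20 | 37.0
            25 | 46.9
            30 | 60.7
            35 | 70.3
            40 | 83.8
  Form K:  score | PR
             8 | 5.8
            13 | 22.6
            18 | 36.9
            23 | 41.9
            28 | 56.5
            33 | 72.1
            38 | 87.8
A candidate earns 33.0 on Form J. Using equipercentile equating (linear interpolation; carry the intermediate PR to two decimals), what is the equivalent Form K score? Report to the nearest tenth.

PR of 33.0 on Form J: 60.7 + (33.0 − 30)/(35 − 30) × (70.3 − 60.7) = 66.46
On Form K, PR 66.46 falls between score 28 (PR 56.5) and 33 (PR 72.1).
Interpolate: 28 + (66.46 − 56.5)/(72.1 − 56.5) × (33 − 28) = 31.2

31.2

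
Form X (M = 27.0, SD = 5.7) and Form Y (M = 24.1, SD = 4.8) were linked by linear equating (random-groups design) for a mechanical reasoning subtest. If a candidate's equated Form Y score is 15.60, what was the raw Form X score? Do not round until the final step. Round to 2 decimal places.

16.91

Invert y = (SD_Y/SD_X)(x − M_X) + M_Y:
x = (SD_X/SD_Y)(y − M_Y) + M_X = (5.7/4.8)(15.60 − 24.1) + 27.0
x = 1.187500 × -8.500 + 27.0 = 16.91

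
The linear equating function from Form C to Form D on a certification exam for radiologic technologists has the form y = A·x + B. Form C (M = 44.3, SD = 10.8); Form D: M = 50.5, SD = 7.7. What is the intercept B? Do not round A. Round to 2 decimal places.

A = SD_Y / SD_X = 7.7 / 10.8 = 0.712963
B = M_Y − A·M_X = 50.5 − 0.712963 × 44.3 = 18.92

18.92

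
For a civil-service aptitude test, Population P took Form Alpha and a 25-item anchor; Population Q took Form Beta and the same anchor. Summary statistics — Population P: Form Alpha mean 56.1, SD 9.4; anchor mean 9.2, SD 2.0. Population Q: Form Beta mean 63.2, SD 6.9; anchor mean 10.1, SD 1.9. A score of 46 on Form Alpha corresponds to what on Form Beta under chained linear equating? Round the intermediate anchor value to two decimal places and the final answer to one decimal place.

Form Alpha → anchor (Population P): v = (2.0/9.4)(46 − 56.1) + 9.2 = 7.05
anchor → Form Beta (Population Q): y = (6.9/1.9)(7.05 − 10.1) + 63.2 = 52.1

52.1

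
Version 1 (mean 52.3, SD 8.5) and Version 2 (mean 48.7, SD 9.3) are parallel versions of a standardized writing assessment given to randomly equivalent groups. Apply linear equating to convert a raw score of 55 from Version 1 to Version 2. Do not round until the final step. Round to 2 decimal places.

51.65

Linear equating: y = (SD_Y/SD_X)(x − M_X) + M_Y
y = (9.3/8.5)(55 − 52.3) + 48.7
y = 1.094118 × 2.7 + 48.7 = 2.9541 + 48.7 = 51.65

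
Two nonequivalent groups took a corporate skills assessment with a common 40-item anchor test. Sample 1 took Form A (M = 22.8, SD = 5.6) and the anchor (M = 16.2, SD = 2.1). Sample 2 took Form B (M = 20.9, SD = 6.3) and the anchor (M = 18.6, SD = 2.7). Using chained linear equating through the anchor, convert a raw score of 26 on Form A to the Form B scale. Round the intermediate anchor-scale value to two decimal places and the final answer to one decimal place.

18.1

Form A → anchor (Sample 1): v = (2.1/5.6)(26 − 22.8) + 16.2 = 17.40
anchor → Form B (Sample 2): y = (6.3/2.7)(17.40 − 18.6) + 20.9 = 18.1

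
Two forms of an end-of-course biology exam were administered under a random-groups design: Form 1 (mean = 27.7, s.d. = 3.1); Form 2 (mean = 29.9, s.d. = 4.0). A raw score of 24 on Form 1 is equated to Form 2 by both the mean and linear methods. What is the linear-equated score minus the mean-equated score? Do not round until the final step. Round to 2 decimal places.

-1.07

Mean-equated: 24 + (29.9 − 27.7) = 26.20
Linear-equated: (4.0/3.1)(24 − 27.7) + 29.9 = 25.126
Difference = 25.126 − 26.20 = -1.07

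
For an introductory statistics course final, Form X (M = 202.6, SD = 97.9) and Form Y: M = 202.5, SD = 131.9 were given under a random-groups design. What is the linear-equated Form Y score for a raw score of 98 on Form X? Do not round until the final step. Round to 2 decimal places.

Linear equating: y = (SD_Y/SD_X)(x − M_X) + M_Y
y = (131.9/97.9)(98 − 202.6) + 202.5
y = 1.347293 × -104.6 + 202.5 = -140.9269 + 202.5 = 61.57

61.57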